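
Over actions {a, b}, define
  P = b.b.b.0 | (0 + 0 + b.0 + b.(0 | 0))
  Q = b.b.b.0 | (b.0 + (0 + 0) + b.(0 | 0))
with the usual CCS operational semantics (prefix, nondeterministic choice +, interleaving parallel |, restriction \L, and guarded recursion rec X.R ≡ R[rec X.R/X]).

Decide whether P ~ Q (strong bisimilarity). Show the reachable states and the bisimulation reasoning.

YES

LTS(P): 12 reachable states
  m0 = b.b.b.0 | (0 + 0 + b.0 + b.(0 | 0)) has moves —b→ m1, —b→ m2, —b→ m3
  m1 = b.b.0 | (0 + 0 + b.0 + b.(0 | 0)) has moves —b→ m4, —b→ m5, —b→ m6
  m2 = b.b.b.0 | (0 | 0) has moves —b→ m5
  m3 = b.b.b.0 | 0 has moves —b→ m6
  m4 = b.0 | (0 + 0 + b.0 + b.(0 | 0)) has moves —b→ m7, —b→ m8, —b→ m9
  m5 = b.b.0 | (0 | 0) has moves —b→ m8
  m6 = b.b.0 | 0 has moves —b→ m9
  m7 = 0 | (0 + 0 + b.0 + b.(0 | 0)) has moves —b→ m10, —b→ m11
  m8 = b.0 | (0 | 0) has moves —b→ m10
  m9 = b.0 | 0 has moves —b→ m11
  m10 = 0 | (0 | 0) has moves ·
  m11 = 0 | 0 has moves ·
LTS(Q): 12 reachable states
  n0 = b.b.b.0 | (b.0 + (0 + 0) + b.(0 | 0)) has moves —b→ n1, —b→ n2, —b→ n3
  n1 = b.b.0 | (b.0 + (0 + 0) + b.(0 | 0)) has moves —b→ n4, —b→ n5, —b→ n6
  n2 = b.b.b.0 | (0 | 0) has moves —b→ n5
  n3 = b.b.b.0 | 0 has moves —b→ n6
  n4 = b.0 | (b.0 + (0 + 0) + b.(0 | 0)) has moves —b→ n7, —b→ n8, —b→ n9
  n5 = b.b.0 | (0 | 0) has moves —b→ n8
  n6 = b.b.0 | 0 has moves —b→ n9
  n7 = 0 | (b.0 + (0 + 0) + b.(0 | 0)) has moves —b→ n10, —b→ n11
  n8 = b.0 | (0 | 0) has moves —b→ n10
  n9 = b.0 | 0 has moves —b→ n11
  n10 = 0 | (0 | 0) has moves ·
  n11 = 0 | 0 has moves ·
Bisimilarity quotient blocks:
  B0 = {m0, n0}
  B1 = {m1, m2, m3, n1, n2, n3}
  B2 = {m4, m5, m6, n4, n5, n6}
  B3 = {m7, m8, m9, n7, n8, n9}
  B4 = {m10, m11, n10, n11}
m0 ∈ B0, n0 ∈ B0 → same block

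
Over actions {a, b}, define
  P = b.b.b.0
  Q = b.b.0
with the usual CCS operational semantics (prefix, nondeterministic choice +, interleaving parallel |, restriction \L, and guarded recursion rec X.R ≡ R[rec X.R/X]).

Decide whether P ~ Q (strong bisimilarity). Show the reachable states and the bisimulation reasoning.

NO

Reachable graph of P (4 states):
  s0 = b.b.b.0 | —b→ s1
  s1 = b.b.0 | —b→ s2
  s2 = b.0 | —b→ s3
  s3 = 0 | ·
Reachable graph of Q (3 states):
  t0 = b.b.0 | —b→ t1
  t1 = b.0 | —b→ t2
  t2 = 0 | ·
Coarsest stable partition (strong bisimilarity classes):
  B0 = {s0}
  B1 = {s1, t0}
  B2 = {s2, t1}
  B3 = {s3, t2}
s0 ∈ B0, t0 ∈ B1 → different blocks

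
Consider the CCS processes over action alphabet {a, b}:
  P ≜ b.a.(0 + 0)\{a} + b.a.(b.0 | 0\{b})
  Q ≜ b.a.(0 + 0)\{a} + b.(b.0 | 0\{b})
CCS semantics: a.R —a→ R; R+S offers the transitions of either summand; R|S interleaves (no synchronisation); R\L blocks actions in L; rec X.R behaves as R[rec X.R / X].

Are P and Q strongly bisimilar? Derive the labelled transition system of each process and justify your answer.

not bisimilar

LTS(P): 6 reachable states
  s0 = b.a.(0 + 0)\{a} + b.a.(b.0 | 0\{b}) :: --b--▸ s1, --b--▸ s2
  s1 = a.(0 + 0)\{a} :: --a--▸ s3
  s2 = a.(b.0 | 0\{b}) :: --a--▸ s4
  s3 = (0 + 0)\{a} :: ∅
  s4 = b.0 | 0\{b} :: --b--▸ s5
  s5 = 0 | 0\{b} :: ∅
LTS(Q): 5 reachable states
  t0 = b.a.(0 + 0)\{a} + b.(b.0 | 0\{b}) :: --b--▸ t1, --b--▸ t2
  t1 = a.(0 + 0)\{a} :: --a--▸ t3
  t2 = b.0 | 0\{b} :: --b--▸ t4
  t3 = (0 + 0)\{a} :: ∅
  t4 = 0 | 0\{b} :: ∅
Bisimilarity quotient blocks:
  B0 = {s0}
  B1 = {s2}
  B2 = {s4, t2}
  B3 = {s3, s5, t3, t4}
  B4 = {s1, t1}
  B5 = {t0}
s0 ∈ B0, t0 ∈ B5 → different blocks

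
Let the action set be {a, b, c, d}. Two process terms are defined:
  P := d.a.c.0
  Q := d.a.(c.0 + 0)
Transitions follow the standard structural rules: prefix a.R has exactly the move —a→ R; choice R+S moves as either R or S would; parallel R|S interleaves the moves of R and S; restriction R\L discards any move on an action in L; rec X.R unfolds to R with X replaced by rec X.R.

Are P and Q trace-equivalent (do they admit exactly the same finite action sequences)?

trace-equivalent

P's transition system — 4 states:
  m0 = d.a.c.0 ⊢ =d=> m1
  m1 = a.c.0 ⊢ =a=> m2
  m2 = c.0 ⊢ =c=> m3
  m3 = 0 ⊢ deadlocked
Q's transition system — 4 states:
  n0 = d.a.(c.0 + 0) ⊢ =d=> n1
  n1 = a.(c.0 + 0) ⊢ =a=> n2
  n2 = c.0 + 0 ⊢ =c=> n3
  n3 = 0 ⊢ deadlocked
Coarsest stable partition (strong bisimilarity classes):
  B0 = {m0, n0}
  B1 = {m1, n1}
  B2 = {m2, n2}
  B3 = {m3, n3}
m0 ∈ B0, n0 ∈ B0 → same block
Bisimilar ⇒ trace-equivalent.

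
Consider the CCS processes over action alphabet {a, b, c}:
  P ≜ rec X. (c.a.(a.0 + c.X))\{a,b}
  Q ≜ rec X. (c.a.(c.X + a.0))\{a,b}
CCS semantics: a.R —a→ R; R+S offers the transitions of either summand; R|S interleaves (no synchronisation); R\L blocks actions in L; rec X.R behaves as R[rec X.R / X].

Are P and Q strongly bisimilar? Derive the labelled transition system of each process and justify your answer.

P's transition system — 2 states:
  s0 = rec X. (c.a.(a.0 + c.X))\{a,b} ⊢ ··c··> s1
  s1 = (a.(a.0 + c.(rec X. (c.a.(a.0 + c.X))\{a,b})))\{a,b} ⊢ deadlocked
Q's transition system — 2 states:
  t0 = rec X. (c.a.(c.X + a.0))\{a,b} ⊢ ··c··> t1
  t1 = (a.(c.(rec X. (c.a.(c.X + a.0))\{a,b}) + a.0))\{a,b} ⊢ deadlocked
Partition-refinement fixed point:
  B0 = {s0, t0}
  B1 = {s1, t1}
s0 ∈ B0, t0 ∈ B0 → same block

P ~ Q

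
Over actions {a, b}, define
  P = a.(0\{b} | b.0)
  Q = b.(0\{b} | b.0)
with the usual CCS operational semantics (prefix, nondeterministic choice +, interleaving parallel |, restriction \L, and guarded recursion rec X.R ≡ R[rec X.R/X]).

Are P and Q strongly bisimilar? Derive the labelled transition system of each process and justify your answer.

Reachable graph of P (3 states):
  s0 = a.(0\{b} | b.0) → =a=> s1
  s1 = 0\{b} | b.0 → =b=> s2
  s2 = 0\{b} | 0 → (no moves)
Reachable graph of Q (3 states):
  t0 = b.(0\{b} | b.0) → =b=> t1
  t1 = 0\{b} | b.0 → =b=> t2
  t2 = 0\{b} | 0 → (no moves)
Partition-refinement fixed point:
  B0 = {s0}
  B1 = {s1, t1}
  B2 = {s2, t2}
  B3 = {t0}
s0 ∈ B0, t0 ∈ B3 → different blocks

P ≁ Q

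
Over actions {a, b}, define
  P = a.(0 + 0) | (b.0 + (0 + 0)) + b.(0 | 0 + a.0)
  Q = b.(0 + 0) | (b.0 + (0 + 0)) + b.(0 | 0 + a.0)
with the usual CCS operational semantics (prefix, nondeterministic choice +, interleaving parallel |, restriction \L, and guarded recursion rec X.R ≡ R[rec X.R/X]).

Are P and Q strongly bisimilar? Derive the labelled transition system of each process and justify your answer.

NO

P's transition system — 6 states:
  p0 = a.(0 + 0) | (b.0 + (0 + 0)) + b.(0 | 0 + a.0) has moves ··a··> p1, ··b··> p2, ··b··> p3
  p1 = (0 + 0) | (b.0 + (0 + 0)) has moves ··b··> p4
  p2 = 0 | 0 + a.0 has moves ··a··> p5
  p3 = a.(0 + 0) | 0 has moves ··a··> p4
  p4 = (0 + 0) | 0 has moves stopped
  p5 = 0 has moves stopped
Q's transition system — 6 states:
  q0 = b.(0 + 0) | (b.0 + (0 + 0)) + b.(0 | 0 + a.0) has moves ··b··> q1, ··b··> q2, ··b··> q3
  q1 = (0 + 0) | (b.0 + (0 + 0)) has moves ··b··> q4
  q2 = 0 | 0 + a.0 has moves ··a··> q5
  q3 = b.(0 + 0) | 0 has moves ··b··> q4
  q4 = (0 + 0) | 0 has moves stopped
  q5 = 0 has moves stopped
Partition-refinement fixed point:
  B0 = {p0}
  B1 = {p1, q1, q3}
  B2 = {p4, p5, q4, q5}
  B3 = {p2, p3, q2}
  B4 = {q0}
p0 ∈ B0, q0 ∈ B4 → different blocks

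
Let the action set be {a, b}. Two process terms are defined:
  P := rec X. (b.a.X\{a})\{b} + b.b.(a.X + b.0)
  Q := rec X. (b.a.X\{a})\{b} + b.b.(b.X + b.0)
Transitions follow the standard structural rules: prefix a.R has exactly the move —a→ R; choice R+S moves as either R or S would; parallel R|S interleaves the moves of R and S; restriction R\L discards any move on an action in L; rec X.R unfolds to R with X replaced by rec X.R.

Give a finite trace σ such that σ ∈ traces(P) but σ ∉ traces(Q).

bba

Reachable graph of P (4 states):
  p0 = rec X. (b.a.X\{a})\{b} + b.b.(a.X + b.0) | --b--▸ p1
  p1 = b.(a.(rec X. (b.a.X\{a})\{b} + b.b.(a.X + b.0)) + b.0) | --b--▸ p2
  p2 = a.(rec X. (b.a.X\{a})\{b} + b.b.(a.X + b.0)) + b.0 | --a--▸ p0, --b--▸ p3
  p3 = 0 | ·
Reachable graph of Q (4 states):
  q0 = rec X. (b.a.X\{a})\{b} + b.b.(b.X + b.0) | --b--▸ q1
  q1 = b.(b.(rec X. (b.a.X\{a})\{b} + b.b.(b.X + b.0)) + b.0) | --b--▸ q2
  q2 = b.(rec X. (b.a.X\{a})\{b} + b.b.(b.X + b.0)) + b.0 | --b--▸ q0, --b--▸ q3
  q3 = 0 | ·
Executing bba from P (initial set {p0}):
  [1] b ⇒ {p1}
  [2] b ⇒ {p2}
  [3] a ⇒ {p0}
  — P admits the full trace.
Executing bba from Q (initial set {q0}):
  [1] b ⇒ {q1}
  [2] b ⇒ {q2}
  [3] a ⇒ ∅  — Q cannot continue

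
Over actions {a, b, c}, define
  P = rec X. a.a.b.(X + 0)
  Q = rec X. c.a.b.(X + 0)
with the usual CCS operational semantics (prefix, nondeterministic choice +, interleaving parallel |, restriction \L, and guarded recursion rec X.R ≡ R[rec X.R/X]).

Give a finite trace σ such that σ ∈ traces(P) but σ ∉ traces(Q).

P's transition system — 4 states:
  s0 = rec X. a.a.b.(X + 0) → ··a··> s1
  s1 = a.b.((rec X. a.a.b.(X + 0)) + 0) → ··a··> s2
  s2 = b.((rec X. a.a.b.(X + 0)) + 0) → ··b··> s3
  s3 = (rec X. a.a.b.(X + 0)) + 0 → ··a··> s1
Q's transition system — 4 states:
  t0 = rec X. c.a.b.(X + 0) → ··c··> t1
  t1 = a.b.((rec X. c.a.b.(X + 0)) + 0) → ··a··> t2
  t2 = b.((rec X. c.a.b.(X + 0)) + 0) → ··b··> t3
  t3 = (rec X. c.a.b.(X + 0)) + 0 → ··c··> t1
Executing a from P (initial set {s0}):
  [1] a ⇒ {s1}
  P completes σ.
Executing a from Q (initial set {t0}):
  [1] a ⇒ ∅ (Q stuck)

a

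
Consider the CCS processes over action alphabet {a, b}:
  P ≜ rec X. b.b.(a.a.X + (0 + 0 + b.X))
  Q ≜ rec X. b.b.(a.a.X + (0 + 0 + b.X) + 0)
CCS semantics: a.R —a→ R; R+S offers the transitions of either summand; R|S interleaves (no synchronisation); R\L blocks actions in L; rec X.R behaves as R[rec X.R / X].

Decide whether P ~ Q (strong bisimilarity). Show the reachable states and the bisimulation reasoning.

YES

P's transition system — 4 states:
  s0 = rec X. b.b.(a.a.X + (0 + 0 + b.X)) → --b--▸ s1
  s1 = b.(a.a.(rec X. b.b.(a.a.X + (0 + 0 + b.X))) + (0 + 0 + b.(rec X. b.b.(a.a.X + (0 + 0 + b.X))))) → --b--▸ s2
  s2 = a.a.(rec X. b.b.(a.a.X + (0 + 0 + b.X))) + (0 + 0 + b.(rec X. b.b.(a.a.X + (0 + 0 + b.X)))) → --a--▸ s3, --b--▸ s0
  s3 = a.(rec X. b.b.(a.a.X + (0 + 0 + b.X))) → --a--▸ s0
Q's transition system — 4 states:
  t0 = rec X. b.b.(a.a.X + (0 + 0 + b.X) + 0) → --b--▸ t1
  t1 = b.(a.a.(rec X. b.b.(a.a.X + (0 + 0 + b.X) + 0)) + (0 + 0 + b.(rec X. b.b.(a.a.X + (0 + 0 + b.X) + 0))) + 0) → --b--▸ t2
  t2 = a.a.(rec X. b.b.(a.a.X + (0 + 0 + b.X) + 0)) + (0 + 0 + b.(rec X. b.b.(a.a.X + (0 + 0 + b.X) + 0))) + 0 → --a--▸ t3, --b--▸ t0
  t3 = a.(rec X. b.b.(a.a.X + (0 + 0 + b.X) + 0)) → --a--▸ t0
Coarsest stable partition (strong bisimilarity classes):
  B0 = {s0, t0}
  B1 = {s1, t1}
  B2 = {s2, t2}
  B3 = {s3, t3}
s0 ∈ B0, t0 ∈ B0 → same block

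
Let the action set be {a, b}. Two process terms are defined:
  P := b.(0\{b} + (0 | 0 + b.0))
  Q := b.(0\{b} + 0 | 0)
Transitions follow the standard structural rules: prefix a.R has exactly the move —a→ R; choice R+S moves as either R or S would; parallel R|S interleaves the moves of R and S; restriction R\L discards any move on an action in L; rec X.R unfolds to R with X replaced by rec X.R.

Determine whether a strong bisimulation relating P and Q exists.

P's transition system — 3 states:
  p0 = b.(0\{b} + (0 | 0 + b.0)) :: -b-> p1
  p1 = 0\{b} + (0 | 0 + b.0) :: -b-> p2
  p2 = 0 :: stopped
Q's transition system — 2 states:
  q0 = b.(0\{b} + 0 | 0) :: -b-> q1
  q1 = 0\{b} + 0 | 0 :: stopped
Coarsest stable partition (strong bisimilarity classes):
  B0 = {p0}
  B1 = {p1, q0}
  B2 = {p2, q1}
p0 ∈ B0, q0 ∈ B1 → different blocks

not bisimilar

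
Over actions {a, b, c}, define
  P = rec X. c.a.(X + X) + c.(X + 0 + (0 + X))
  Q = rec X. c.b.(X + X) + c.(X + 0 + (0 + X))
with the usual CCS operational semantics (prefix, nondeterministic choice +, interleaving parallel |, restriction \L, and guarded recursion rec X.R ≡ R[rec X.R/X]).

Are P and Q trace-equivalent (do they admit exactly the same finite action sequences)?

P's transition system — 4 states:
  s0 = rec X. c.a.(X + X) + c.(X + 0 + (0 + X)) → -c-> s1, -c-> s2
  s1 = (rec X. c.a.(X + X) + c.(X + 0 + (0 + X))) + 0 + (0 + (rec X. c.a.(X + X) + c.(X + 0 + (0 + X)))) → -c-> s1, -c-> s2
  s2 = a.((rec X. c.a.(X + X) + c.(X + 0 + (0 + X))) + (rec X. c.a.(X + X) + c.(X + 0 + (0 + X)))) → -a-> s3
  s3 = (rec X. c.a.(X + X) + c.(X + 0 + (0 + X))) + (rec X. c.a.(X + X) + c.(X + 0 + (0 + X))) → -c-> s1, -c-> s2
Q's transition system — 4 states:
  t0 = rec X. c.b.(X + X) + c.(X + 0 + (0 + X)) → -c-> t1, -c-> t2
  t1 = (rec X. c.b.(X + X) + c.(X + 0 + (0 + X))) + 0 + (0 + (rec X. c.b.(X + X) + c.(X + 0 + (0 + X)))) → -c-> t1, -c-> t2
  t2 = b.((rec X. c.b.(X + X) + c.(X + 0 + (0 + X))) + (rec X. c.b.(X + X) + c.(X + 0 + (0 + X)))) → -b-> t3
  t3 = (rec X. c.b.(X + X) + c.(X + 0 + (0 + X))) + (rec X. c.b.(X + X) + c.(X + 0 + (0 + X))) → -c-> t1, -c-> t2
Trace ⟨ca⟩ through P, begin at {s0}:
  [1] c ⇒ {s1, s2}
  [2] a ⇒ {s3}
  P completes σ.
Trace ⟨ca⟩ through Q, begin at {t0}:
  [1] c ⇒ {t1, t2}
  [2] a ⇒ ∅  — Q cannot continue

NO — witness ⟨ca⟩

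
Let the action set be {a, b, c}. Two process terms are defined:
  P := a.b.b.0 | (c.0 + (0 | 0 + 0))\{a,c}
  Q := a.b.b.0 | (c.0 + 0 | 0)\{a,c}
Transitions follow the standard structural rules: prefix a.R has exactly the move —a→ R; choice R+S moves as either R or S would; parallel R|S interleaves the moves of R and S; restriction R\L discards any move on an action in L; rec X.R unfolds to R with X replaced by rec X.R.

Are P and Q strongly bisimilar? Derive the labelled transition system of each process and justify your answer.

P ~ Q

Reachable graph of P (4 states):
  m0 = a.b.b.0 | (c.0 + (0 | 0 + 0))\{a,c} | ··a··> m1
  m1 = b.b.0 | (c.0 + (0 | 0 + 0))\{a,c} | ··b··> m2
  m2 = b.0 | (c.0 + (0 | 0 + 0))\{a,c} | ··b··> m3
  m3 = 0 | (c.0 + (0 | 0 + 0))\{a,c} | stopped
Reachable graph of Q (4 states):
  n0 = a.b.b.0 | (c.0 + 0 | 0)\{a,c} | ··a··> n1
  n1 = b.b.0 | (c.0 + 0 | 0)\{a,c} | ··b··> n2
  n2 = b.0 | (c.0 + 0 | 0)\{a,c} | ··b··> n3
  n3 = 0 | (c.0 + 0 | 0)\{a,c} | stopped
Partition-refinement fixed point:
  B0 = {m0, n0}
  B1 = {m1, n1}
  B2 = {m2, n2}
  B3 = {m3, n3}
m0 ∈ B0, n0 ∈ B0 → same block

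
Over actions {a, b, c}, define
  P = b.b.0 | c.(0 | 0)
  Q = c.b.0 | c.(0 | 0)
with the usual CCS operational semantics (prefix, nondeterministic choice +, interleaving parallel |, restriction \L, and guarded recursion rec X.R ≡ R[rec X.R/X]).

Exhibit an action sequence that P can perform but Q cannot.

LTS(P): 6 reachable states
  p0 = b.b.0 | c.(0 | 0) → --b--▸ p1, --c--▸ p2
  p1 = b.0 | c.(0 | 0) → --b--▸ p3, --c--▸ p4
  p2 = b.b.0 | (0 | 0) → --b--▸ p4
  p3 = 0 | c.(0 | 0) → --c--▸ p5
  p4 = b.0 | (0 | 0) → --b--▸ p5
  p5 = 0 | (0 | 0) → deadlocked
LTS(Q): 6 reachable states
  q0 = c.b.0 | c.(0 | 0) → --c--▸ q1, --c--▸ q2
  q1 = b.0 | c.(0 | 0) → --b--▸ q3, --c--▸ q4
  q2 = c.b.0 | (0 | 0) → --c--▸ q4
  q3 = 0 | c.(0 | 0) → --c--▸ q5
  q4 = b.0 | (0 | 0) → --b--▸ q5
  q5 = 0 | (0 | 0) → deadlocked
Run σ = ⟨b⟩ on P: start {p0}
  step 1 (b): {p1}
  ✓ P
Run σ = ⟨b⟩ on Q: start {q0}
  step 1 (b): ∅  — Q cannot continue

b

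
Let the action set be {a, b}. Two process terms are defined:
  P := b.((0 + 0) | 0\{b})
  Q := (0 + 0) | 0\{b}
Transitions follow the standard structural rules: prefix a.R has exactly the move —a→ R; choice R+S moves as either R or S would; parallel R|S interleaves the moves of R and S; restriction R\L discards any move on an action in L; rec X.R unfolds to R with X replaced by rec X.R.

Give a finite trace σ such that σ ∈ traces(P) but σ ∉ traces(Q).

P's transition system — 2 states:
  m0 = b.((0 + 0) | 0\{b}) ⊢ ··b··> m1
  m1 = (0 + 0) | 0\{b} ⊢ (no moves)
Q's transition system — 1 states:
  n0 = (0 + 0) | 0\{b} ⊢ (no moves)
Run σ = ⟨b⟩ on P: start {m0}
  step 1 (b): {m1}
  ✓ P
Run σ = ⟨b⟩ on Q: start {n0}
  step 1 (b): ∅ (Q stuck)

b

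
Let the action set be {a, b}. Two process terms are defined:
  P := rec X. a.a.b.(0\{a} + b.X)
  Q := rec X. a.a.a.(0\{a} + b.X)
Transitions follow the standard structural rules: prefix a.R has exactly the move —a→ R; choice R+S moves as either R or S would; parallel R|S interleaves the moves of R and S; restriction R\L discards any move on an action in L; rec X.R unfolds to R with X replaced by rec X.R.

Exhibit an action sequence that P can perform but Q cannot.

LTS(P): 4 reachable states
  s0 = rec X. a.a.b.(0\{a} + b.X) | ··a··> s1
  s1 = a.b.(0\{a} + b.(rec X. a.a.b.(0\{a} + b.X))) | ··a··> s2
  s2 = b.(0\{a} + b.(rec X. a.a.b.(0\{a} + b.X))) | ··b··> s3
  s3 = 0\{a} + b.(rec X. a.a.b.(0\{a} + b.X)) | ··b··> s0
LTS(Q): 4 reachable states
  t0 = rec X. a.a.a.(0\{a} + b.X) | ··a··> t1
  t1 = a.a.(0\{a} + b.(rec X. a.a.a.(0\{a} + b.X))) | ··a··> t2
  t2 = a.(0\{a} + b.(rec X. a.a.a.(0\{a} + b.X))) | ··a··> t3
  t3 = 0\{a} + b.(rec X. a.a.a.(0\{a} + b.X)) | ··b··> t0
Executing aab from P (initial set {s0}):
  step 1 (a): {s1}
  step 2 (a): {s2}
  step 3 (b): {s3}
  — P admits the full trace.
Executing aab from Q (initial set {t0}):
  step 1 (a): {t1}
  step 2 (a): {t2}
  step 3 (b): ∅  — Q cannot continue

aab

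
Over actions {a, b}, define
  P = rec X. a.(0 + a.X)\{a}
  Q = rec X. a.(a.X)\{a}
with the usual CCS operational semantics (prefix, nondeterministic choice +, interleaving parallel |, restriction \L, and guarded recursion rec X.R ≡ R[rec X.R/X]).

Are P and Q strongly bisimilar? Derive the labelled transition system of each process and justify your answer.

YES

Reachable graph of P (2 states):
  s0 = rec X. a.(0 + a.X)\{a} ⊢ -a-> s1
  s1 = (0 + a.(rec X. a.(0 + a.X)\{a}))\{a} ⊢ deadlocked
Reachable graph of Q (2 states):
  t0 = rec X. a.(a.X)\{a} ⊢ -a-> t1
  t1 = (a.(rec X. a.(a.X)\{a}))\{a} ⊢ deadlocked
Partition-refinement fixed point:
  B0 = {s0, t0}
  B1 = {s1, t1}
s0 ∈ B0, t0 ∈ B0 → same block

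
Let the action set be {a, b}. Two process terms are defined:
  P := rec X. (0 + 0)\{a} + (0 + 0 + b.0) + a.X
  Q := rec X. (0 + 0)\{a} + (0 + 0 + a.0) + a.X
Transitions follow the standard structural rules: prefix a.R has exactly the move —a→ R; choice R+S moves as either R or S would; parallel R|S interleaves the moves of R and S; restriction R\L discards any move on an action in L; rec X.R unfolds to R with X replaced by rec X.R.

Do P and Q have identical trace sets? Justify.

LTS(P): 2 reachable states
  m0 = rec X. (0 + 0)\{a} + (0 + 0 + b.0) + a.X ⊢ =a=> m0, =b=> m1
  m1 = 0 ⊢ deadlocked
LTS(Q): 2 reachable states
  n0 = rec X. (0 + 0)\{a} + (0 + 0 + a.0) + a.X ⊢ =a=> n0, =a=> n1
  n1 = 0 ⊢ deadlocked
Trace ⟨b⟩ through P, begin at {m0}:
  [1] b ⇒ {m1}
  ✓ P
Trace ⟨b⟩ through Q, begin at {n0}:
  [1] b ⇒ no successor for Q

trace-distinct — witness ⟨b⟩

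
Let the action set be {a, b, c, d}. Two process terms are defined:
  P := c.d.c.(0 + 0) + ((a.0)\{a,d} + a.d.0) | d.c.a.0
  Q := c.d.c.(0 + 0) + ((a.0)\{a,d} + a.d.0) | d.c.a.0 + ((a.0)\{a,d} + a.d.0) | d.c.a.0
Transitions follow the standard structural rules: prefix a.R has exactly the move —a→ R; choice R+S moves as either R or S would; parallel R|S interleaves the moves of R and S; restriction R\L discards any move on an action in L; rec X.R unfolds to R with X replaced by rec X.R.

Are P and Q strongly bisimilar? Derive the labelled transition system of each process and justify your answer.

Reachable graph of P (15 states):
  p0 = c.d.c.(0 + 0) + ((a.0)\{a,d} + a.d.0) | d.c.a.0 → -a-> p1, -c-> p2, -d-> p3
  p1 = d.0 | d.c.a.0 → -d-> p4, -d-> p5
  p2 = d.c.(0 + 0) → -d-> p6
  p3 = ((a.0)\{a,d} + a.d.0) | c.a.0 → -a-> p5, -c-> p7
  p4 = 0 | d.c.a.0 → -d-> p8
  p5 = d.0 | c.a.0 → -c-> p9, -d-> p8
  p6 = c.(0 + 0) → -c-> p10
  p7 = ((a.0)\{a,d} + a.d.0) | a.0 → -a-> p11, -a-> p9
  p8 = 0 | c.a.0 → -c-> p12
  p9 = d.0 | a.0 → -a-> p13, -d-> p12
  p10 = 0 + 0 → (no moves)
  p11 = ((a.0)\{a,d} + a.d.0) | 0 → -a-> p13
  p12 = 0 | a.0 → -a-> p14
  p13 = d.0 | 0 → -d-> p14
  p14 = 0 | 0 → (no moves)
Reachable graph of Q (15 states):
  q0 = c.d.c.(0 + 0) + ((a.0)\{a,d} + a.d.0) | d.c.a.0 + ((a.0)\{a,d} + a.d.0) | d.c.a.0 → -a-> q1, -c-> q2, -d-> q3
  q1 = d.0 | d.c.a.0 → -d-> q4, -d-> q5
  q2 = d.c.(0 + 0) → -d-> q6
  q3 = ((a.0)\{a,d} + a.d.0) | c.a.0 → -a-> q5, -c-> q7
  q4 = 0 | d.c.a.0 → -d-> q8
  q5 = d.0 | c.a.0 → -c-> q9, -d-> q8
  q6 = c.(0 + 0) → -c-> q10
  q7 = ((a.0)\{a,d} + a.d.0) | a.0 → -a-> q11, -a-> q9
  q8 = 0 | c.a.0 → -c-> q12
  q9 = d.0 | a.0 → -a-> q13, -d-> q12
  q10 = 0 + 0 → (no moves)
  q11 = ((a.0)\{a,d} + a.d.0) | 0 → -a-> q13
  q12 = 0 | a.0 → -a-> q14
  q13 = d.0 | 0 → -d-> q14
  q14 = 0 | 0 → (no moves)
Coarsest stable partition (strong bisimilarity classes):
  B0 = {p0, q0}
  B1 = {p1, q1}
  B2 = {p5, q5}
  B3 = {p9, q9}
  B4 = {p12, q12}
  B5 = {p10, p14, q10, q14}
  B6 = {p13, q13}
  B7 = {p8, q8}
  B8 = {p4, q4}
  B9 = {p3, q3}
  B10 = {p7, q7}
  B11 = {p11, q11}
  B12 = {p2, q2}
  B13 = {p6, q6}
p0 ∈ B0, q0 ∈ B0 → same block

bisimilar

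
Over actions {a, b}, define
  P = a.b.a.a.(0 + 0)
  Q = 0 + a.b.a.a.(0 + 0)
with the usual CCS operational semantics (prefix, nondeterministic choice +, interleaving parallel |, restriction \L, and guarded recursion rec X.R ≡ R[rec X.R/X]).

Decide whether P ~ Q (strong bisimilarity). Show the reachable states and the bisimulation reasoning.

YES

LTS(P): 5 reachable states
  p0 = a.b.a.a.(0 + 0) ⊢ —a→ p1
  p1 = b.a.a.(0 + 0) ⊢ —b→ p2
  p2 = a.a.(0 + 0) ⊢ —a→ p3
  p3 = a.(0 + 0) ⊢ —a→ p4
  p4 = 0 + 0 ⊢ ·
LTS(Q): 5 reachable states
  q0 = 0 + a.b.a.a.(0 + 0) ⊢ —a→ q1
  q1 = b.a.a.(0 + 0) ⊢ —b→ q2
  q2 = a.a.(0 + 0) ⊢ —a→ q3
  q3 = a.(0 + 0) ⊢ —a→ q4
  q4 = 0 + 0 ⊢ ·
Coarsest stable partition (strong bisimilarity classes):
  B0 = {p0, q0}
  B1 = {p1, q1}
  B2 = {p2, q2}
  B3 = {p3, q3}
  B4 = {p4, q4}
p0 ∈ B0, q0 ∈ B0 → same block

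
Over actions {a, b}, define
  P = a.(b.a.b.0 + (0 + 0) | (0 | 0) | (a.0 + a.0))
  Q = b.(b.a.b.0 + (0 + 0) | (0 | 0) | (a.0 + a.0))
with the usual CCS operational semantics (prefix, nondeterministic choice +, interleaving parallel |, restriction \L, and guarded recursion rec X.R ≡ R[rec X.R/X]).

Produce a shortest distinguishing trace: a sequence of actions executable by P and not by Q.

a

Reachable graph of P (6 states):
  u0 = a.(b.a.b.0 + (0 + 0) | (0 | 0) | (a.0 + a.0)) :: ··a··> u1
  u1 = b.a.b.0 + (0 + 0) | (0 | 0) | (a.0 + a.0) :: ··a··> u2, ··b··> u3
  u2 = (0 + 0) | (0 | 0) | 0 :: deadlocked
  u3 = a.b.0 :: ··a··> u4
  u4 = b.0 :: ··b··> u5
  u5 = 0 :: deadlocked
Reachable graph of Q (6 states):
  v0 = b.(b.a.b.0 + (0 + 0) | (0 | 0) | (a.0 + a.0)) :: ··b··> v1
  v1 = b.a.b.0 + (0 + 0) | (0 | 0) | (a.0 + a.0) :: ··a··> v2, ··b··> v3
  v2 = (0 + 0) | (0 | 0) | 0 :: deadlocked
  v3 = a.b.0 :: ··a··> v4
  v4 = b.0 :: ··b··> v5
  v5 = 0 :: deadlocked
Executing a from P (initial set {u0}):
  step 1 (a): {u1}
  ✓ P
Executing a from Q (initial set {v0}):
  step 1 (a): ∅ (Q stuck)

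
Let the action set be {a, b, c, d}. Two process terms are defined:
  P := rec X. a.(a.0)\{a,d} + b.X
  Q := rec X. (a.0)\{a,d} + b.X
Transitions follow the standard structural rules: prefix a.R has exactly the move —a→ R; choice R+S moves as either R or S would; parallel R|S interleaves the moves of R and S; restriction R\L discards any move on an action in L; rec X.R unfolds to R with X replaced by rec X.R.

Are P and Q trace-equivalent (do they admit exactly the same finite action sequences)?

Reachable graph of P (2 states):
  u0 = rec X. a.(a.0)\{a,d} + b.X has moves =a=> u1, =b=> u0
  u1 = (a.0)\{a,d} has moves (no moves)
Reachable graph of Q (1 states):
  v0 = rec X. (a.0)\{a,d} + b.X has moves =b=> v0
Executing a from P (initial set {u0}):
  after a @ step 1: {u1}
  ✓ P
Executing a from Q (initial set {v0}):
  after a @ step 1: ∅  — Q cannot continue

NO — witness ⟨a⟩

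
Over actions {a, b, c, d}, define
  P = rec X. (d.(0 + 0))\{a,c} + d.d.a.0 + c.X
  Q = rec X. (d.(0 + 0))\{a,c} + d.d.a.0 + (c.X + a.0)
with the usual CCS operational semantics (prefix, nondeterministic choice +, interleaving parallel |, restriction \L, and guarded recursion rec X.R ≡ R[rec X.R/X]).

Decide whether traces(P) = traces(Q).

LTS(P): 5 reachable states
  s0 = rec X. (d.(0 + 0))\{a,c} + d.d.a.0 + c.X :: -c-> s0, -d-> s1, -d-> s2
  s1 = (0 + 0)\{a,c} :: ·
  s2 = d.a.0 :: -d-> s3
  s3 = a.0 :: -a-> s4
  s4 = 0 :: ·
LTS(Q): 5 reachable states
  t0 = rec X. (d.(0 + 0))\{a,c} + d.d.a.0 + (c.X + a.0) :: -a-> t1, -c-> t0, -d-> t2, -d-> t3
  t1 = 0 :: ·
  t2 = (0 + 0)\{a,c} :: ·
  t3 = d.a.0 :: -d-> t4
  t4 = a.0 :: -a-> t1
Executing a from Q (initial set {t0}):
  after a @ step 1: {t1}
  — Q admits the full trace.
Executing a from P (initial set {s0}):
  after a @ step 1: ∅ (P stuck)

trace-distinct — witness ⟨a⟩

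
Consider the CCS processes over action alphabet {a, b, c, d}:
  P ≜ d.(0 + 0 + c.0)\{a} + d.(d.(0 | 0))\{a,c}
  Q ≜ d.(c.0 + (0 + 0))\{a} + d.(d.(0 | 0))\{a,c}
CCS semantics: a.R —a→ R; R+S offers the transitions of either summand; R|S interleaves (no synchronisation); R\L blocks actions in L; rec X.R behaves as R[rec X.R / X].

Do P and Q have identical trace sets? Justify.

Reachable graph of P (5 states):
  s0 = d.(0 + 0 + c.0)\{a} + d.(d.(0 | 0))\{a,c} → -d-> s1, -d-> s2
  s1 = (0 + 0 + c.0)\{a} → -c-> s3
  s2 = (d.(0 | 0))\{a,c} → -d-> s4
  s3 = 0\{a} → (no moves)
  s4 = (0 | 0)\{a,c} → (no moves)
Reachable graph of Q (5 states):
  t0 = d.(c.0 + (0 + 0))\{a} + d.(d.(0 | 0))\{a,c} → -d-> t1, -d-> t2
  t1 = (c.0 + (0 + 0))\{a} → -c-> t3
  t2 = (d.(0 | 0))\{a,c} → -d-> t4
  t3 = 0\{a} → (no moves)
  t4 = (0 | 0)\{a,c} → (no moves)
Coarsest stable partition (strong bisimilarity classes):
  B0 = {s0, t0}
  B1 = {s2, t2}
  B2 = {s3, s4, t3, t4}
  B3 = {s1, t1}
s0 ∈ B0, t0 ∈ B0 → same block
Bisimilar ⇒ trace-equivalent.

traces(P) = traces(Q)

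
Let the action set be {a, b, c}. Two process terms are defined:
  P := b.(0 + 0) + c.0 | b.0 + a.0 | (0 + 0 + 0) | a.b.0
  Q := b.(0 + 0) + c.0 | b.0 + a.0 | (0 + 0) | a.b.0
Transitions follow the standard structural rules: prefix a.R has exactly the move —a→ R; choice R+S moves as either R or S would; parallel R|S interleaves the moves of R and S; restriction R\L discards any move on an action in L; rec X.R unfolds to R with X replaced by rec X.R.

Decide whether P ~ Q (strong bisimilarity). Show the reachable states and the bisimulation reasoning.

P ~ Q

P's transition system — 10 states:
  u0 = b.(0 + 0) + c.0 | b.0 + a.0 | (0 + 0 + 0) | a.b.0 has moves —a→ u1, —a→ u2, —b→ u3, —b→ u4, —c→ u5
  u1 = 0 | (0 + 0 + 0) | a.b.0 has moves —a→ u6
  u2 = a.0 | (0 + 0 + 0) | b.0 has moves —a→ u6, —b→ u7
  u3 = 0 + 0 has moves ∅
  u4 = c.0 | 0 has moves —c→ u8
  u5 = 0 | b.0 has moves —b→ u8
  u6 = 0 | (0 + 0 + 0) | b.0 has moves —b→ u9
  u7 = a.0 | (0 + 0 + 0) | 0 has moves —a→ u9
  u8 = 0 | 0 has moves ∅
  u9 = 0 | (0 + 0 + 0) | 0 has moves ∅
Q's transition system — 10 states:
  v0 = b.(0 + 0) + c.0 | b.0 + a.0 | (0 + 0) | a.b.0 has moves —a→ v1, —a→ v2, —b→ v3, —b→ v4, —c→ v5
  v1 = 0 | (0 + 0) | a.b.0 has moves —a→ v6
  v2 = a.0 | (0 + 0) | b.0 has moves —a→ v6, —b→ v7
  v3 = 0 + 0 has moves ∅
  v4 = c.0 | 0 has moves —c→ v8
  v5 = 0 | b.0 has moves —b→ v8
  v6 = 0 | (0 + 0) | b.0 has moves —b→ v9
  v7 = a.0 | (0 + 0) | 0 has moves —a→ v9
  v8 = 0 | 0 has moves ∅
  v9 = 0 | (0 + 0) | 0 has moves ∅
Coarsest stable partition (strong bisimilarity classes):
  B0 = {u0, v0}
  B1 = {u1, v1}
  B2 = {u5, u6, v5, v6}
  B3 = {u3, u8, u9, v3, v8, v9}
  B4 = {u4, v4}
  B5 = {u2, v2}
  B6 = {u7, v7}
u0 ∈ B0, v0 ∈ B0 → same block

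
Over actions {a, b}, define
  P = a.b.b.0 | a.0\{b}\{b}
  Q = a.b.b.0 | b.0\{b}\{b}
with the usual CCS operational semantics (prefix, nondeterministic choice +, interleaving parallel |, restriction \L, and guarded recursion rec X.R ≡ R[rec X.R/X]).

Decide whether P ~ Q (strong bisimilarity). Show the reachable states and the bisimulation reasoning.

P ≁ Q

LTS(P): 8 reachable states
  s0 = a.b.b.0 | a.0\{b}\{b} :: —a→ s1, —a→ s2
  s1 = a.b.b.0 | 0\{b}\{b} :: —a→ s3
  s2 = b.b.0 | a.0\{b}\{b} :: —a→ s3, —b→ s4
  s3 = b.b.0 | 0\{b}\{b} :: —b→ s5
  s4 = b.0 | a.0\{b}\{b} :: —a→ s5, —b→ s6
  s5 = b.0 | 0\{b}\{b} :: —b→ s7
  s6 = 0 | a.0\{b}\{b} :: —a→ s7
  s7 = 0 | 0\{b}\{b} :: (no moves)
LTS(Q): 8 reachable states
  t0 = a.b.b.0 | b.0\{b}\{b} :: —a→ t1, —b→ t2
  t1 = b.b.0 | b.0\{b}\{b} :: —b→ t3, —b→ t4
  t2 = a.b.b.0 | 0\{b}\{b} :: —a→ t4
  t3 = b.0 | b.0\{b}\{b} :: —b→ t5, —b→ t6
  t4 = b.b.0 | 0\{b}\{b} :: —b→ t6
  t5 = 0 | b.0\{b}\{b} :: —b→ t7
  t6 = b.0 | 0\{b}\{b} :: —b→ t7
  t7 = 0 | 0\{b}\{b} :: (no moves)
Bisimilarity quotient blocks:
  B0 = {s0}
  B1 = {s1, t2}
  B2 = {s3, t3, t4}
  B3 = {s5, t5, t6}
  B4 = {s7, t7}
  B5 = {s2}
  B6 = {s4}
  B7 = {s6}
  B8 = {t0}
  B9 = {t1}
s0 ∈ B0, t0 ∈ B8 → different blocks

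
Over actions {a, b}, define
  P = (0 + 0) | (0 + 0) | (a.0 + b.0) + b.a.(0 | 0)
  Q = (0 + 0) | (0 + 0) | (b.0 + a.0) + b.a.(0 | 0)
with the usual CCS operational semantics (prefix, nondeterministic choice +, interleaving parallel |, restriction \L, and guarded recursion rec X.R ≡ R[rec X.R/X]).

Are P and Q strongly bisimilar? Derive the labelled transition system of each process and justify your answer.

bisimilar

P's transition system — 4 states:
  m0 = (0 + 0) | (0 + 0) | (a.0 + b.0) + b.a.(0 | 0) → ··a··> m1, ··b··> m1, ··b··> m2
  m1 = (0 + 0) | (0 + 0) | 0 → deadlocked
  m2 = a.(0 | 0) → ··a··> m3
  m3 = 0 | 0 → deadlocked
Q's transition system — 4 states:
  n0 = (0 + 0) | (0 + 0) | (b.0 + a.0) + b.a.(0 | 0) → ··a··> n1, ··b··> n1, ··b··> n2
  n1 = (0 + 0) | (0 + 0) | 0 → deadlocked
  n2 = a.(0 | 0) → ··a··> n3
  n3 = 0 | 0 → deadlocked
Coarsest stable partition (strong bisimilarity classes):
  B0 = {m0, n0}
  B1 = {m1, m3, n1, n3}
  B2 = {m2, n2}
m0 ∈ B0, n0 ∈ B0 → same block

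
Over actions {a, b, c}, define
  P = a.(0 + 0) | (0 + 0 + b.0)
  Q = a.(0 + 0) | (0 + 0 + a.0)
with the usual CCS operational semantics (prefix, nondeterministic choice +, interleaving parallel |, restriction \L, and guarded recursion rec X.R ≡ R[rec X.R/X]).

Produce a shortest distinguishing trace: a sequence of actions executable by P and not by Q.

LTS(P): 4 reachable states
  m0 = a.(0 + 0) | (0 + 0 + b.0) ⊢ ··a··> m1, ··b··> m2
  m1 = (0 + 0) | (0 + 0 + b.0) ⊢ ··b··> m3
  m2 = a.(0 + 0) | 0 ⊢ ··a··> m3
  m3 = (0 + 0) | 0 ⊢ deadlocked
LTS(Q): 4 reachable states
  n0 = a.(0 + 0) | (0 + 0 + a.0) ⊢ ··a··> n1, ··a··> n2
  n1 = (0 + 0) | (0 + 0 + a.0) ⊢ ··a··> n3
  n2 = a.(0 + 0) | 0 ⊢ ··a··> n3
  n3 = (0 + 0) | 0 ⊢ deadlocked
Executing b from P (initial set {m0}):
  after b @ step 1: {m2}
  ✓ P
Executing b from Q (initial set {n0}):
  after b @ step 1: no successor for Q

b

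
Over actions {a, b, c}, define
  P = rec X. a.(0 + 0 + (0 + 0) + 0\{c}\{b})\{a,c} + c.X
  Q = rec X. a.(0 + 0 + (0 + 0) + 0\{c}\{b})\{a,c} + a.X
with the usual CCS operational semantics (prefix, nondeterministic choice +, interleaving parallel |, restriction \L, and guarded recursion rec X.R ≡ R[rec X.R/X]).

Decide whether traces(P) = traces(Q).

trace-distinct — witness ⟨c⟩

P's transition system — 2 states:
  s0 = rec X. a.(0 + 0 + (0 + 0) + 0\{c}\{b})\{a,c} + c.X has moves —a→ s1, —c→ s0
  s1 = (0 + 0 + (0 + 0) + 0\{c}\{b})\{a,c} has moves deadlocked
Q's transition system — 2 states:
  t0 = rec X. a.(0 + 0 + (0 + 0) + 0\{c}\{b})\{a,c} + a.X has moves —a→ t0, —a→ t1
  t1 = (0 + 0 + (0 + 0) + 0\{c}\{b})\{a,c} has moves deadlocked
Executing c from P (initial set {s0}):
  after c @ step 1: {s0}
  ✓ P
Executing c from Q (initial set {t0}):
  after c @ step 1: no successor for Q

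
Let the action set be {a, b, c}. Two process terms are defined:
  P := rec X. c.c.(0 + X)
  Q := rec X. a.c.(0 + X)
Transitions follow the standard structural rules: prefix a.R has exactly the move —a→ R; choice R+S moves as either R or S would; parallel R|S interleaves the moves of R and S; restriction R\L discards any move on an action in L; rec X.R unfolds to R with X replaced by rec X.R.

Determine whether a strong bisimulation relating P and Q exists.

P ≁ Q

P's transition system — 3 states:
  s0 = rec X. c.c.(0 + X) ⊢ ··c··> s1
  s1 = c.(0 + (rec X. c.c.(0 + X))) ⊢ ··c··> s2
  s2 = 0 + (rec X. c.c.(0 + X)) ⊢ ··c··> s1
Q's transition system — 3 states:
  t0 = rec X. a.c.(0 + X) ⊢ ··a··> t1
  t1 = c.(0 + (rec X. a.c.(0 + X))) ⊢ ··c··> t2
  t2 = 0 + (rec X. a.c.(0 + X)) ⊢ ··a··> t1
Partition-refinement fixed point:
  B0 = {s0, s1, s2}
  B1 = {t0, t2}
  B2 = {t1}
s0 ∈ B0, t0 ∈ B1 → different blocks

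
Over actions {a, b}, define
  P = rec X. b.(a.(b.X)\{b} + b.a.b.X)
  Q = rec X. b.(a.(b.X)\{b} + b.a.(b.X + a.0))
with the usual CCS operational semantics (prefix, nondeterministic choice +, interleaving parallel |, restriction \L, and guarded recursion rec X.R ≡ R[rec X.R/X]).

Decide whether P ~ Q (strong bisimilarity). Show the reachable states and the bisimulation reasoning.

Reachable graph of P (5 states):
  s0 = rec X. b.(a.(b.X)\{b} + b.a.b.X) → ··b··> s1
  s1 = a.(b.(rec X. b.(a.(b.X)\{b} + b.a.b.X)))\{b} + b.a.b.(rec X. b.(a.(b.X)\{b} + b.a.b.X)) → ··a··> s2, ··b··> s3
  s2 = (b.(rec X. b.(a.(b.X)\{b} + b.a.b.X)))\{b} → ·
  s3 = a.b.(rec X. b.(a.(b.X)\{b} + b.a.b.X)) → ··a··> s4
  s4 = b.(rec X. b.(a.(b.X)\{b} + b.a.b.X)) → ··b··> s0
Reachable graph of Q (6 states):
  t0 = rec X. b.(a.(b.X)\{b} + b.a.(b.X + a.0)) → ··b··> t1
  t1 = a.(b.(rec X. b.(a.(b.X)\{b} + b.a.(b.X + a.0))))\{b} + b.a.(b.(rec X. b.(a.(b.X)\{b} + b.a.(b.X + a.0))) + a.0) → ··a··> t2, ··b··> t3
  t2 = (b.(rec X. b.(a.(b.X)\{b} + b.a.(b.X + a.0))))\{b} → ·
  t3 = a.(b.(rec X. b.(a.(b.X)\{b} + b.a.(b.X + a.0))) + a.0) → ··a··> t4
  t4 = b.(rec X. b.(a.(b.X)\{b} + b.a.(b.X + a.0))) + a.0 → ··a··> t5, ··b··> t0
  t5 = 0 → ·
Coarsest stable partition (strong bisimilarity classes):
  B0 = {s0}
  B1 = {s1}
  B2 = {s3}
  B3 = {s4}
  B4 = {s2, t2, t5}
  B5 = {t0}
  B6 = {t1}
  B7 = {t3}
  B8 = {t4}
s0 ∈ B0, t0 ∈ B5 → different blocks

NO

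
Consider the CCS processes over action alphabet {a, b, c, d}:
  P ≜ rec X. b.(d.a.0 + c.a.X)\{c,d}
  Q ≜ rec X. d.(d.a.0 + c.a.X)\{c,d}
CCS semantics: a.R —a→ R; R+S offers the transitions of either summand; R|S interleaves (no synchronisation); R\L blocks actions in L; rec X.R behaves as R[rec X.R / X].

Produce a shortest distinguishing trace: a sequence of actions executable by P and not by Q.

P's transition system — 2 states:
  u0 = rec X. b.(d.a.0 + c.a.X)\{c,d} → =b=> u1
  u1 = (d.a.0 + c.a.(rec X. b.(d.a.0 + c.a.X)\{c,d}))\{c,d} → deadlocked
Q's transition system — 2 states:
  v0 = rec X. d.(d.a.0 + c.a.X)\{c,d} → =d=> v1
  v1 = (d.a.0 + c.a.(rec X. d.(d.a.0 + c.a.X)\{c,d}))\{c,d} → deadlocked
Trace ⟨b⟩ through P, begin at {u0}:
  [1] b ⇒ {u1}
  P completes σ.
Trace ⟨b⟩ through Q, begin at {v0}:
  [1] b ⇒ ∅  — Q cannot continue

b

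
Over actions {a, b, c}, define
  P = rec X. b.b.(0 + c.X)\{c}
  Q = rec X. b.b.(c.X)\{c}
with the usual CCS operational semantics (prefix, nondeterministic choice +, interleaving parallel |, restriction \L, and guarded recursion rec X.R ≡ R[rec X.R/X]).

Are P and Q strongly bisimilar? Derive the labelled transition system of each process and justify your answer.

P ~ Q

P's transition system — 3 states:
  p0 = rec X. b.b.(0 + c.X)\{c} :: --b--▸ p1
  p1 = b.(0 + c.(rec X. b.b.(0 + c.X)\{c}))\{c} :: --b--▸ p2
  p2 = (0 + c.(rec X. b.b.(0 + c.X)\{c}))\{c} :: ·
Q's transition system — 3 states:
  q0 = rec X. b.b.(c.X)\{c} :: --b--▸ q1
  q1 = b.(c.(rec X. b.b.(c.X)\{c}))\{c} :: --b--▸ q2
  q2 = (c.(rec X. b.b.(c.X)\{c}))\{c} :: ·
Coarsest stable partition (strong bisimilarity classes):
  B0 = {p0, q0}
  B1 = {p1, q1}
  B2 = {p2, q2}
p0 ∈ B0, q0 ∈ B0 → same block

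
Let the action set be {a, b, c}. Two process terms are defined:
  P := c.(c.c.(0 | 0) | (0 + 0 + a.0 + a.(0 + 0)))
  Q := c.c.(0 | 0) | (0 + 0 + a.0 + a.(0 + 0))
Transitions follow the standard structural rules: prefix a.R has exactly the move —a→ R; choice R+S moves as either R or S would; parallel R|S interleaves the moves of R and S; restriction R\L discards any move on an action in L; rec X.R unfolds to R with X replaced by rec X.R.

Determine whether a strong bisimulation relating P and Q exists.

not bisimilar

LTS(P): 10 reachable states
  s0 = c.(c.c.(0 | 0) | (0 + 0 + a.0 + a.(0 + 0))) has moves ··c··> s1
  s1 = c.c.(0 | 0) | (0 + 0 + a.0 + a.(0 + 0)) has moves ··a··> s2, ··a··> s3, ··c··> s4
  s2 = c.c.(0 | 0) | (0 + 0) has moves ··c··> s5
  s3 = c.c.(0 | 0) | 0 has moves ··c··> s6
  s4 = c.(0 | 0) | (0 + 0 + a.0 + a.(0 + 0)) has moves ··a··> s5, ··a··> s6, ··c··> s7
  s5 = c.(0 | 0) | (0 + 0) has moves ··c··> s8
  s6 = c.(0 | 0) | 0 has moves ··c··> s9
  s7 = 0 | 0 | (0 + 0 + a.0 + a.(0 + 0)) has moves ··a··> s8, ··a··> s9
  s8 = 0 | 0 | (0 + 0) has moves ·
  s9 = 0 | 0 | 0 has moves ·
LTS(Q): 9 reachable states
  t0 = c.c.(0 | 0) | (0 + 0 + a.0 + a.(0 + 0)) has moves ··a··> t1, ··a··> t2, ··c··> t3
  t1 = c.c.(0 | 0) | (0 + 0) has moves ··c··> t4
  t2 = c.c.(0 | 0) | 0 has moves ··c··> t5
  t3 = c.(0 | 0) | (0 + 0 + a.0 + a.(0 + 0)) has moves ··a··> t4, ··a··> t5, ··c··> t6
  t4 = c.(0 | 0) | (0 + 0) has moves ··c··> t7
  t5 = c.(0 | 0) | 0 has moves ··c··> t8
  t6 = 0 | 0 | (0 + 0 + a.0 + a.(0 + 0)) has moves ··a··> t7, ··a··> t8
  t7 = 0 | 0 | (0 + 0) has moves ·
  t8 = 0 | 0 | 0 has moves ·
Partition-refinement fixed point:
  B0 = {s0}
  B1 = {s1, t0}
  B2 = {s2, s3, t1, t2}
  B3 = {s5, s6, t4, t5}
  B4 = {s8, s9, t7, t8}
  B5 = {s4, t3}
  B6 = {s7, t6}
s0 ∈ B0, t0 ∈ B1 → different blocks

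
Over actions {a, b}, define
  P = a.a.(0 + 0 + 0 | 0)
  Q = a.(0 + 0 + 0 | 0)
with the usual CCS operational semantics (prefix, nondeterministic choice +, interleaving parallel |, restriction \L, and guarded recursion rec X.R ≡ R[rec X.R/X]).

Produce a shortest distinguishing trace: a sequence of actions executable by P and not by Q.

aa

P's transition system — 3 states:
  m0 = a.a.(0 + 0 + 0 | 0) :: ··a··> m1
  m1 = a.(0 + 0 + 0 | 0) :: ··a··> m2
  m2 = 0 + 0 + 0 | 0 :: ·
Q's transition system — 2 states:
  n0 = a.(0 + 0 + 0 | 0) :: ··a··> n1
  n1 = 0 + 0 + 0 | 0 :: ·
Trace ⟨aa⟩ through P, begin at {m0}:
  step 1 (a): {m1}
  step 2 (a): {m2}
  ✓ P
Trace ⟨aa⟩ through Q, begin at {n0}:
  step 1 (a): {n1}
  step 2 (a): ∅ (Q stuck)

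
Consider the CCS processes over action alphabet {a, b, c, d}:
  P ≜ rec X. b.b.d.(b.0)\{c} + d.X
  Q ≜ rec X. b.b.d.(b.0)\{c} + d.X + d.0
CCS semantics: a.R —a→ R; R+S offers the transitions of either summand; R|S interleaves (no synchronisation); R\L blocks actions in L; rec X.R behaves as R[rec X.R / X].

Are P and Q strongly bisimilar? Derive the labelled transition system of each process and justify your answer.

not bisimilar

Reachable graph of P (5 states):
  p0 = rec X. b.b.d.(b.0)\{c} + d.X :: ··b··> p1, ··d··> p0
  p1 = b.d.(b.0)\{c} :: ··b··> p2
  p2 = d.(b.0)\{c} :: ··d··> p3
  p3 = (b.0)\{c} :: ··b··> p4
  p4 = 0\{c} :: ∅
Reachable graph of Q (6 states):
  q0 = rec X. b.b.d.(b.0)\{c} + d.X + d.0 :: ··b··> q1, ··d··> q0, ··d··> q2
  q1 = b.d.(b.0)\{c} :: ··b··> q3
  q2 = 0 :: ∅
  q3 = d.(b.0)\{c} :: ··d··> q4
  q4 = (b.0)\{c} :: ··b··> q5
  q5 = 0\{c} :: ∅
Partition-refinement fixed point:
  B0 = {p0}
  B1 = {p1, q1}
  B2 = {p2, q3}
  B3 = {p3, q4}
  B4 = {p4, q2, q5}
  B5 = {q0}
p0 ∈ B0, q0 ∈ B5 → different blocks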